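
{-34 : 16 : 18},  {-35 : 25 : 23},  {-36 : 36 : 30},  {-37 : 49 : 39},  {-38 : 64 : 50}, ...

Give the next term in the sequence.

First coordinate: -34, -35, -36, -37, -38 → -39 (−1 each step).
Second coordinate goes 16, 25, 36, 49, 64 → 81 (perfect squares: 4², 5², 6², …).
For the third coordinate, differences are 5, 7, 9, … (increasing by 2 each time): 18, 23, 30, 39, 50 → 63.
Putting it together: {-39 : 81 : 63}.

{-39 : 81 : 63}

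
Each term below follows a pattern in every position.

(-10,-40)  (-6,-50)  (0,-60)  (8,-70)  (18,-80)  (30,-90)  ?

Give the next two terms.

(44,-100), (60,-110)

First part — differences are 4, 6, 8, … (increasing by 2 each time): -10, -6, 0, 8, 18, 30 → 44 → 60.
Second part: -40, -50, -60, -70, -80, -90 → -100 → -110 (−10 each step).
Putting the parts together: (44,-100) and then (60,-110).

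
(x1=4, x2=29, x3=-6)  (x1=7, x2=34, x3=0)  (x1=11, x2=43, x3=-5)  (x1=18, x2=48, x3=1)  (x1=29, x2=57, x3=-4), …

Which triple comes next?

X1: 4, 7, 11, 18, 29 → 47 (each term is the sum of the two before it).
X2: alternating steps +5, +9, +5, +9, …, so 29, 34, 43, 48, 57 → 62.
For the x3, alternating steps +6, −5, +6, −5, …: -6, 0, -5, 1, -4 → 2.
Combining the parts gives (x1=47, x2=62, x3=2).

(x1=47, x2=62, x3=2)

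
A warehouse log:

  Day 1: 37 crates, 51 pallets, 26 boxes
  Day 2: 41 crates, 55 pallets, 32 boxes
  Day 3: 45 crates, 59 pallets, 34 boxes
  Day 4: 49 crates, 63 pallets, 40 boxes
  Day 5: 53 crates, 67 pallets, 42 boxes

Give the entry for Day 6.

Crates: 37, 41, 45, 49, 53 → 57 (+4 each step).
Pallets: +4 each step; 51, 55, 59, 63, 67 → 71.
Boxes: alternating steps +6, +2, +6, +2, …; 26, 32, 34, 40, 42 → 48.
So the next record is 57 crates, 71 pallets, 48 boxes.

57 crates, 71 pallets, 48 boxes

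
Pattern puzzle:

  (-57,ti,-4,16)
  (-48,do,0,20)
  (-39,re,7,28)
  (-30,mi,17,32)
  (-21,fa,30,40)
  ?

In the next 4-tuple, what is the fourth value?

Fourth value — alternating steps +4, +8, +4, +8, …: 16, 20, 28, 32, 40 → 44.

44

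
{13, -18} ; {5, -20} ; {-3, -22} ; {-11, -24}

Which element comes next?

First value: 13, 5, -3, -11 → -19 (−8 each step).
For the second value, −2 each step: -18, -20, -22, -24 → -26.
Combining the parts gives {-19, -26}.

{-19, -26}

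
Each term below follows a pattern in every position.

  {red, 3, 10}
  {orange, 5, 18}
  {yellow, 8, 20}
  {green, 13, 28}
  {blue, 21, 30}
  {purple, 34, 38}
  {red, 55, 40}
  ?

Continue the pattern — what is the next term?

Colour: repeats red → orange → yellow → green → blue → purple; red, orange, yellow, green, blue, purple, red → orange.
Second component — each term is the sum of the two before it: 3, 5, 8, 13, 21, 34, 55 → 89.
For the third component, alternating steps +8, +2, +8, +2, …: 10, 18, 20, 28, 30, 38, 40 → 48.
So the next term is {orange, 89, 48}.

{orange, 89, 48}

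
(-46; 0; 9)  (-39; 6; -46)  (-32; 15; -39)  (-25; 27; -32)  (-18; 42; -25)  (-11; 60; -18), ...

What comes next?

(-4; 81; -11)

First coordinate: -46, -39, -32, -25, -18, -11 → -4 (+7 each step).
For the second coordinate, differences are 6, 9, 12, … (increasing by 3 each time): 0, 6, 15, 27, 42, 60 → 81.
Third coordinate: 9, -46, -39, -32, -25, -18 → -11 (always the previous value of the first coordinate).
Putting it together: (-4; 81; -11).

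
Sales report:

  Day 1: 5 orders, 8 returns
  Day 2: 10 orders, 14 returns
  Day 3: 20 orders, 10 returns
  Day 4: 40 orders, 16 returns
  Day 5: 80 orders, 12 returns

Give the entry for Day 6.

Orders — ×2 each step: 5, 10, 20, 40, 80 → 160.
Returns: alternating steps +6, −4, +6, −4, …; 8, 14, 10, 16, 12 → 18.
Putting it together: 160 orders, 18 returns.

160 orders, 18 returns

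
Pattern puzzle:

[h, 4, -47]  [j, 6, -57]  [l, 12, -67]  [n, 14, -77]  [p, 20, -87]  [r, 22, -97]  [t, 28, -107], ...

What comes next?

[v, 30, -117]

Letter: letters move forward 2 places in the alphabet; h, j, l, n, p, r, t → v.
Second slot — alternating steps +2, +6, +2, +6, …: 4, 6, 12, 14, 20, 22, 28 → 30.
Third slot: −10 each step; -47, -57, -67, -77, -87, -97, -107 → -117.
So the next term is [v, 30, -117].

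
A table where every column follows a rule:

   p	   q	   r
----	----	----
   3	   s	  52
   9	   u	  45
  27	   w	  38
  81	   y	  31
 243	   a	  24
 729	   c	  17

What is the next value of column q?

e

Column p: ×3 each step; 3, 9, 27, 81, 243, 729 → 2187.
Column q: s, u, w, y, a, c → e (letters move forward 2 places in the alphabet, wrapping Z→A).
For the column r, −7 each step: 52, 45, 38, 31, 24, 17 → 10.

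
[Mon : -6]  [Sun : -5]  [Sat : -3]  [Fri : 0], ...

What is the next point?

[Thu : 4]

Day goes Mon, Sun, Sat, Fri → Thu (runs backward through the weekdays Mon→Sun).
Second part: differences are 1, 2, 3, … (increasing by 1 each time), so -6, -5, -3, 0 → 4.
Putting it together: [Thu : 4].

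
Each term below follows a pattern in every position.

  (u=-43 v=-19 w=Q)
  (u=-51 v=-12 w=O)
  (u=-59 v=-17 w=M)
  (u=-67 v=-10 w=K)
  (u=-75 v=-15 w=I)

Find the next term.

U goes -43, -51, -59, -67, -75 → -83 (−8 each step).
V: alternating steps +7, −5, +7, −5, …; -19, -12, -17, -10, -15 → -8.
W goes Q, O, M, K, I → G (letters move back 2 places in the alphabet).
So the next term is (u=-83 v=-8 w=G).

(u=-83 v=-8 w=G)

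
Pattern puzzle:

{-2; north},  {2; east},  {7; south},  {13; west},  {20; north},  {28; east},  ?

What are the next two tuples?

First entry: differences are 4, 5, 6, … (increasing by 1 each time); -2, 2, 7, 13, 20, 28 → 37 → 47.
Direction: repeats north → east → south → west, so north, east, south, west, north, east → south → west.
Putting the parts together: {37; south} and then {47; west}.

{37; south}, {47; west}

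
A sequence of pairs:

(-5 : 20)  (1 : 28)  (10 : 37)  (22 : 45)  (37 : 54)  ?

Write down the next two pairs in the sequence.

First part: -5, 1, 10, 22, 37 → 55 → 76 (differences are 6, 9, 12, … (increasing by 3 each time)).
Second part: 20, 28, 37, 45, 54 → 62 → 71 (alternating steps +8, +9, +8, +9, …).
So the next two pairs are (55 : 62) and (76 : 71).

(55 : 62), (76 : 71)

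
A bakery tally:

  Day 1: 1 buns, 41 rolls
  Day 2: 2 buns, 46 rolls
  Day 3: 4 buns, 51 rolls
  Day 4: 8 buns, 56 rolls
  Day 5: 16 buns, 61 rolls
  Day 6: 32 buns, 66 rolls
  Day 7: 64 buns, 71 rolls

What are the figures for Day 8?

128 buns, 76 rolls

Buns: ×2 each step; 1, 2, 4, 8, 16, 32, 64 → 128.
Rolls — +5 each step: 41, 46, 51, 56, 61, 66, 71 → 76.
Putting it together: 128 buns, 76 rolls.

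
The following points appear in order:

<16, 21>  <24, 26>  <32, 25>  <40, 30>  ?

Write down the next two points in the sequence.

First entry: 16, 24, 32, 40 → 48 → 56 (+8 each step).
Second entry: alternating steps +5, −1, +5, −1, …; 21, 26, 25, 30 → 29 → 34.
So the next two points are <48, 29> and <56, 34>.

<48, 29>, <56, 34>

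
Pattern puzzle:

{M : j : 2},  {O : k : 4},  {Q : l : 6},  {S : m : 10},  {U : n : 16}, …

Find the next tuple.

{W : o : 26}

First letter: letters move forward 2 places in the alphabet, so M, O, Q, S, U → W.
For the second letter, letters move forward 1 place in the alphabet: j, k, l, m, n → o.
Third coordinate: each term is the sum of the two before it, so 2, 4, 6, 10, 16 → 26.
So the next tuple is {W : o : 26}.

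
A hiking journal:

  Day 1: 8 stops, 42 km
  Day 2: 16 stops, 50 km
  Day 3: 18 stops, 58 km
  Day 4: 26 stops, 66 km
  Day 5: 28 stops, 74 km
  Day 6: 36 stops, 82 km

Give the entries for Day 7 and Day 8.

Stops: alternating steps +8, +2, +8, +2, …; 8, 16, 18, 26, 28, 36 → 38 → 46.
Km goes 42, 50, 58, 66, 74, 82 → 90 → 98 (+8 each step).
Putting the parts together: 38 stops, 90 km and then 46 stops, 98 km.

38 stops, 90 km; 46 stops, 98 km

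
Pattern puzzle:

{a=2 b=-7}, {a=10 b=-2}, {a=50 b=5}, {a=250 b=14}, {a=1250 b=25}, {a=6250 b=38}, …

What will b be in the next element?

53

B — differences are 5, 7, 9, … (increasing by 2 each time): -7, -2, 5, 14, 25, 38 → 53.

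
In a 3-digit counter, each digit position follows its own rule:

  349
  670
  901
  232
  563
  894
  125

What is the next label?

456

For the first digit, +3 each step, mod 10: 3, 6, 9, 2, 5, 8, 1 → 4.
For the second digit, +3 each step, mod 10: 4, 7, 0, 3, 6, 9, 2 → 5.
Third digit: 9, 0, 1, 2, 3, 4, 5 → 6 (+1 each step, mod 10).
Putting it together: 456.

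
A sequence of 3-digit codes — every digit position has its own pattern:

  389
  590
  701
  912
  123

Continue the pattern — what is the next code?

First digit: +2 each step, mod 10, so 3, 5, 7, 9, 1 → 3.
Second digit goes 8, 9, 0, 1, 2 → 3 (+1 each step, mod 10).
Third digit: 9, 0, 1, 2, 3 → 4 (+1 each step, mod 10).
Combining the parts gives 334.

334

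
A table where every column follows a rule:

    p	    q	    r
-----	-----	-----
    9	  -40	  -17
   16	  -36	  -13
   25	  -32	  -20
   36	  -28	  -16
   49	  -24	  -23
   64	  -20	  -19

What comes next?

Column p — perfect squares: 3², 4², 5², …: 9, 16, 25, 36, 49, 64 → 81.
Column q goes -40, -36, -32, -28, -24, -20 → -16 (+4 each step).
For the column r, alternating steps +4, −7, +4, −7, …: -17, -13, -20, -16, -23, -19 → -26.
Putting it together: 81  -16  -26.

81  -16  -26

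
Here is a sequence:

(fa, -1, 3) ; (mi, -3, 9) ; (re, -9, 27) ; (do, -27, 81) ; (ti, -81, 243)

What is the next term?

Note: runs backward through the solfège scale do→ti, so fa, mi, re, do, ti → la.
Second coordinate: -1, -3, -9, -27, -81 → -243 (×3 each step).
Third coordinate — ×3 each step: 3, 9, 27, 81, 243 → 729.
Putting it together: (la, -243, 729).

(la, -243, 729)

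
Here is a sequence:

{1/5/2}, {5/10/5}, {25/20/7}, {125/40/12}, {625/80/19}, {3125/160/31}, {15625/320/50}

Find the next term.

{78125/640/81}

First part — ×5 each step: 1, 5, 25, 125, 625, 3125, 15625 → 78125.
Second part: 5, 10, 20, 40, 80, 160, 320 → 640 (×2 each step).
Third part: each term is the sum of the two before it, so 2, 5, 7, 12, 19, 31, 50 → 81.
So the next term is {78125/640/81}.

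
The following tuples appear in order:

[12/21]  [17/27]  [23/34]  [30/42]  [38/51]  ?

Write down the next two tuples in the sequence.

[47/61], [57/72]

First slot: 12, 17, 23, 30, 38 → 47 → 57 (differences are 5, 6, 7, … (increasing by 1 each time)).
Second slot: 21, 27, 34, 42, 51 → 61 → 72 (differences are 6, 7, 8, … (increasing by 1 each time)).
So the next two tuples are [47/61] and [57/72].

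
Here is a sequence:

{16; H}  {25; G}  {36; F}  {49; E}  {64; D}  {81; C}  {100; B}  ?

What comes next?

First entry: 16, 25, 36, 49, 64, 81, 100 → 121 (perfect squares: 4², 5², 6², …).
Letter: H, G, F, E, D, C, B → A (letters move back 1 place in the alphabet).
Combining the parts gives {121; A}.

{121; A}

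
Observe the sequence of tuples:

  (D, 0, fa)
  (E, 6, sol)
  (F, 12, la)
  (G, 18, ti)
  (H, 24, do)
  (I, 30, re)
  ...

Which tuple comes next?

Letter goes D, E, F, G, H, I → J (letters move forward 1 place in the alphabet).
Second part: +6 each step, so 0, 6, 12, 18, 24, 30 → 36.
Note: runs through the solfège scale do→ti; fa, sol, la, ti, do, re → mi.
So the next tuple is (J, 36, mi).

(J, 36, mi)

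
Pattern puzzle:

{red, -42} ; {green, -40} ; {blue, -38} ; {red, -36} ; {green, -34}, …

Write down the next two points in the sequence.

For the colour, repeats red → green → blue: red, green, blue, red, green → blue → red.
Second value: +2 each step, so -42, -40, -38, -36, -34 → -32 → -30.
So the next two points are {blue, -32} and {red, -30}.

{blue, -32}, {red, -30}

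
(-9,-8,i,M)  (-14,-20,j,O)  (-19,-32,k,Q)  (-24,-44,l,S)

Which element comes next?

(-29,-56,m,U)

First component: −5 each step; -9, -14, -19, -24 → -29.
Second component: -8, -20, -32, -44 → -56 (−12 each step).
First letter goes i, j, k, l → m (letters move forward 1 place in the alphabet).
Second letter goes M, O, Q, S → U (letters move forward 2 places in the alphabet).
Putting it together: (-29,-56,m,U).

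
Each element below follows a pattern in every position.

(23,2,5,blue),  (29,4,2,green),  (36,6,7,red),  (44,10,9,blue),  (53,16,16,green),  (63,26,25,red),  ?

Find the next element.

First value: 23, 29, 36, 44, 53, 63 → 74 (differences are 6, 7, 8, … (increasing by 1 each time)).
Second value: each term is the sum of the two before it, so 2, 4, 6, 10, 16, 26 → 42.
Third value — each term is the sum of the two before it: 5, 2, 7, 9, 16, 25 → 41.
Colour: blue, green, red, blue, green, red → blue (repeats blue → green → red).
Combining the parts gives (74,42,41,blue).

(74,42,41,blue)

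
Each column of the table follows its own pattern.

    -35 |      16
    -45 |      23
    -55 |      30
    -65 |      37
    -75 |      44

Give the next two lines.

-85  51; -95  58

First component — −10 each step: -35, -45, -55, -65, -75 → -85 → -95.
Second component: +7 each step; 16, 23, 30, 37, 44 → 51 → 58.
Putting the parts together: -85  51 and then -95  58.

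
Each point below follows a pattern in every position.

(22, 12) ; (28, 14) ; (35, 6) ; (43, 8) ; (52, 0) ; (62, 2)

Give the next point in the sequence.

First entry — differences are 6, 7, 8, … (increasing by 1 each time): 22, 28, 35, 43, 52, 62 → 73.
Second entry — alternating steps +2, −8, +2, −8, …: 12, 14, 6, 8, 0, 2 → -6.
Combining the parts gives (73, -6).

(73, -6)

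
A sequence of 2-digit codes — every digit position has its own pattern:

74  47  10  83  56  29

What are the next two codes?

92 then 65

For the first digit, −3 each step, mod 10: 7, 4, 1, 8, 5, 2 → 9 → 6.
Second digit goes 4, 7, 0, 3, 6, 9 → 2 → 5 (+3 each step, mod 10).
So the next two codes are 92 and 65.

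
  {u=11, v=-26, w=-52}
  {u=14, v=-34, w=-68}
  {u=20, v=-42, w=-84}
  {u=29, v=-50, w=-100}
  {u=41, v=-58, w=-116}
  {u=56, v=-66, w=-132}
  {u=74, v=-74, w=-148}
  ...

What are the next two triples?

{u=95, v=-82, w=-164}, {u=119, v=-90, w=-180}

For the u, differences are 3, 6, 9, … (increasing by 3 each time): 11, 14, 20, 29, 41, 56, 74 → 95 → 119.
V: −8 each step; -26, -34, -42, -50, -58, -66, -74 → -82 → -90.
W: always 2 × the v; -52, -68, -84, -100, -116, -132, -148 → -164 → -180.
So the next two triples are {u=95, v=-82, w=-164} and {u=119, v=-90, w=-180}.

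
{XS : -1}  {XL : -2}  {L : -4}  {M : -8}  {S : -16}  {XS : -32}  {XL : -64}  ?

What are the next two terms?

{L : -128}, {M : -256}

Size: repeats XS → XL → L → M → S, so XS, XL, L, M, S, XS, XL → L → M.
Second coordinate goes -1, -2, -4, -8, -16, -32, -64 → -128 → -256 (×2 each step).
So the next two terms are {L : -128} and {M : -256}.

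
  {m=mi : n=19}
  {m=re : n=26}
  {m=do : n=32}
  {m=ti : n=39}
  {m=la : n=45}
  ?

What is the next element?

{m=sol : n=52}

For the m, runs backward through the solfège scale do→ti: mi, re, do, ti, la → sol.
N: alternating steps +7, +6, +7, +6, …, so 19, 26, 32, 39, 45 → 52.
Combining the parts gives {m=sol : n=52}.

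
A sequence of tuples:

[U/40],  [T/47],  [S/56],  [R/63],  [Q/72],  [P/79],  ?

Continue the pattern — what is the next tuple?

For the letter, letters move back 1 place in the alphabet: U, T, S, R, Q, P → O.
Second slot: alternating steps +7, +9, +7, +9, …, so 40, 47, 56, 63, 72, 79 → 88.
Combining the parts gives [O/88].

[O/88]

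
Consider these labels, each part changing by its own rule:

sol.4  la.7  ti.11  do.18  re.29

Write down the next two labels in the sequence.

mi.47, fa.76

Note — runs through the solfège scale do→ti: sol, la, ti, do, re → mi → fa.
For the second component, each term is the sum of the two before it: 4, 7, 11, 18, 29 → 47 → 76.
Putting the parts together: mi.47 and then fa.76.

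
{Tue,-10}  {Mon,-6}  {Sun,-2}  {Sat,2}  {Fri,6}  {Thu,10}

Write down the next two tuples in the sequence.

{Wed,14}, {Tue,18}

Day: runs backward through the weekdays Mon→Sun; Tue, Mon, Sun, Sat, Fri, Thu → Wed → Tue.
For the second value, +4 each step: -10, -6, -2, 2, 6, 10 → 14 → 18.
So the next two tuples are {Wed,14} and {Tue,18}.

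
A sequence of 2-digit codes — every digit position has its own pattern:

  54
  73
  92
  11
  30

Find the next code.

59

First digit: +2 each step, mod 10; 5, 7, 9, 1, 3 → 5.
Second digit goes 4, 3, 2, 1, 0 → 9 (−1 each step, mod 10).
Putting it together: 59.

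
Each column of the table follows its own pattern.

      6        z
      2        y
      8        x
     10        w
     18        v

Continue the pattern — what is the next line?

For the first component, each term is the sum of the two before it: 6, 2, 8, 10, 18 → 28.
For the letter, letters move back 1 place in the alphabet: z, y, x, w, v → u.
Combining the parts gives 28  u.

28  u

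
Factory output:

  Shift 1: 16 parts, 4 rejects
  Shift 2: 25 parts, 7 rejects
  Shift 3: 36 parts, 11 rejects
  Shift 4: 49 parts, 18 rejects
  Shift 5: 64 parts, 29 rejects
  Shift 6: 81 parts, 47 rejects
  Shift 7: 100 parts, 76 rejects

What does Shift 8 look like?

121 parts, 123 rejects

Parts goes 16, 25, 36, 49, 64, 81, 100 → 121 (perfect squares: 4², 5², 6², …).
Rejects — each term is the sum of the two before it: 4, 7, 11, 18, 29, 47, 76 → 123.
Putting it together: 121 parts, 123 rejects.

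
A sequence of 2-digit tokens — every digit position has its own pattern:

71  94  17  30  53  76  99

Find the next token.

12

First digit goes 7, 9, 1, 3, 5, 7, 9 → 1 (+2 each step, mod 10).
Second digit: 1, 4, 7, 0, 3, 6, 9 → 2 (+3 each step, mod 10).
So the next token is 12.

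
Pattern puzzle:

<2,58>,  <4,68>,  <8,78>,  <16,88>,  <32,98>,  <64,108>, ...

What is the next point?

First component goes 2, 4, 8, 16, 32, 64 → 128 (×2 each step).
Second component: +10 each step, so 58, 68, 78, 88, 98, 108 → 118.
Putting it together: <128,118>.

<128,118>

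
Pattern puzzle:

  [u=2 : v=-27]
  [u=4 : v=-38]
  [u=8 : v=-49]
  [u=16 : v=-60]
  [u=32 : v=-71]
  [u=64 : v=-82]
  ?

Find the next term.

U: ×2 each step; 2, 4, 8, 16, 32, 64 → 128.
V goes -27, -38, -49, -60, -71, -82 → -93 (−11 each step).
Combining the parts gives [u=128 : v=-93].

[u=128 : v=-93]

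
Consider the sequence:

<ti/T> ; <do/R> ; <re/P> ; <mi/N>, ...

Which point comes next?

<fa/L>

Note goes ti, do, re, mi → fa (runs through the solfège scale do→ti).
Letter: T, R, P, N → L (letters move back 2 places in the alphabet).
Combining the parts gives <fa/L>.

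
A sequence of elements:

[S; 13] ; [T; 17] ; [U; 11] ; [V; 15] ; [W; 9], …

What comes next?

Letter — letters move forward 1 place in the alphabet: S, T, U, V, W → X.
Second part: alternating steps +4, −6, +4, −6, …; 13, 17, 11, 15, 9 → 13.
Putting it together: [X; 13].

[X; 13]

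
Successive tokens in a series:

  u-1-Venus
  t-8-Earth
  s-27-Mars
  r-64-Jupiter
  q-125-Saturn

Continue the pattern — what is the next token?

p-216-Uranus

Letter: u, t, s, r, q → p (letters move back 1 place in the alphabet).
Second component: perfect cubes: 1³, 2³, 3³, …, so 1, 8, 27, 64, 125 → 216.
Planet: runs through the planets Mercury→Neptune; Venus, Earth, Mars, Jupiter, Saturn → Uranus.
Putting it together: p-216-Uranus.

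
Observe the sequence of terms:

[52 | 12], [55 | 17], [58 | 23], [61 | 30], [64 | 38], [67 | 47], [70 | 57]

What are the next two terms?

First component: +3 each step; 52, 55, 58, 61, 64, 67, 70 → 73 → 76.
Second component: 12, 17, 23, 30, 38, 47, 57 → 68 → 80 (differences are 5, 6, 7, … (increasing by 1 each time)).
So the next two terms are [73 | 68] and [76 | 80].

[73 | 68], [76 | 80]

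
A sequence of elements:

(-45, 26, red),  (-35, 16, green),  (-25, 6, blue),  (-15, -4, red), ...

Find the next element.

(-5, -14, green)

First component — +10 each step: -45, -35, -25, -15 → -5.
For the second component, together with the first component always sums to -19: 26, 16, 6, -4 → -14.
Colour — repeats red → green → blue: red, green, blue, red → green.
Combining the parts gives (-5, -14, green).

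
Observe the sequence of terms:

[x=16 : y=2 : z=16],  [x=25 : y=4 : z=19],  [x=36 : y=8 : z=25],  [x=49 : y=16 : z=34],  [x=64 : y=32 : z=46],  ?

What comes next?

[x=81 : y=64 : z=61]

X: perfect squares: 4², 5², 6², …, so 16, 25, 36, 49, 64 → 81.
Y: 2, 4, 8, 16, 32 → 64 (×2 each step).
Z: differences are 3, 6, 9, … (increasing by 3 each time), so 16, 19, 25, 34, 46 → 61.
Combining the parts gives [x=81 : y=64 : z=61].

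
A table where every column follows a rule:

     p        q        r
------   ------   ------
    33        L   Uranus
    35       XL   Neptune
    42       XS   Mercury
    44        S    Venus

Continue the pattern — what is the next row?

Column p: alternating steps +2, +7, +2, +7, …; 33, 35, 42, 44 → 51.
For the column q, runs through clothing sizes XS→XL: L, XL, XS, S → M.
Column r: runs through the planets Mercury→Neptune, so Uranus, Neptune, Mercury, Venus → Earth.
Combining the parts gives 51  M  Earth.

51  M  Earth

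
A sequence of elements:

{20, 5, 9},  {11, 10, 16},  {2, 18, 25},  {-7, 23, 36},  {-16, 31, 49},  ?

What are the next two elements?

{-25, 36, 64}, {-34, 44, 81}

First entry: −9 each step, so 20, 11, 2, -7, -16 → -25 → -34.
For the second entry, alternating steps +5, +8, +5, +8, …: 5, 10, 18, 23, 31 → 36 → 44.
Third entry goes 9, 16, 25, 36, 49 → 64 → 81 (perfect squares: 3², 4², 5², …).
So the next two elements are {-25, 36, 64} and {-34, 44, 81}.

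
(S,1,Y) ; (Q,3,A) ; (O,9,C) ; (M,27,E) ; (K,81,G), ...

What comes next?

For the first letter, letters move back 2 places in the alphabet: S, Q, O, M, K → I.
Second component: 1, 3, 9, 27, 81 → 243 (×3 each step).
Second letter: letters move forward 2 places in the alphabet, wrapping Z→A, so Y, A, C, E, G → I.
Putting it together: (I,243,I).

(I,243,I)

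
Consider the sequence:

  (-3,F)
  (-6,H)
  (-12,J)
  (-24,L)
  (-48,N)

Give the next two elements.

(-96,P), (-192,R)

First coordinate — ×2 each step: -3, -6, -12, -24, -48 → -96 → -192.
Letter — letters move forward 2 places in the alphabet: F, H, J, L, N → P → R.
Putting the parts together: (-96,P) and then (-192,R).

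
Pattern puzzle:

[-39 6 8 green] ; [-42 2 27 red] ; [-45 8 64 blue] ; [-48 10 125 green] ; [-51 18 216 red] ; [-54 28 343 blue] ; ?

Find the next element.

First part goes -39, -42, -45, -48, -51, -54 → -57 (−3 each step).
Second part: each term is the sum of the two before it; 6, 2, 8, 10, 18, 28 → 46.
For the third part, perfect cubes: 2³, 3³, 4³, …: 8, 27, 64, 125, 216, 343 → 512.
Colour: repeats green → red → blue; green, red, blue, green, red, blue → green.
Putting it together: [-57 46 512 green].

[-57 46 512 green]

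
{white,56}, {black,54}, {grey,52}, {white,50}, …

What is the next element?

{black,48}

For the shade, repeats white → black → grey: white, black, grey, white → black.
Second part — −2 each step: 56, 54, 52, 50 → 48.
Combining the parts gives {black,48}.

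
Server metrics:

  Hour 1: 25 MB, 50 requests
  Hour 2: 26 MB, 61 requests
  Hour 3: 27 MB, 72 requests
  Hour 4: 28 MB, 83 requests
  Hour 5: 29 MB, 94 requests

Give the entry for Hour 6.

MB: +1 each step; 25, 26, 27, 28, 29 → 30.
Requests: +11 each step, so 50, 61, 72, 83, 94 → 105.
So the next row is 30 MB, 105 requests.

30 MB, 105 requests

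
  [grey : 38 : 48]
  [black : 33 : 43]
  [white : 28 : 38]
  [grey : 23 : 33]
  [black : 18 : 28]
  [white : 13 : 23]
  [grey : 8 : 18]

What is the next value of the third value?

13

Shade: repeats grey → black → white, so grey, black, white, grey, black, white, grey → black.
Second value — −5 each step: 38, 33, 28, 23, 18, 13, 8 → 3.
For the third value, always 10 more than the second value: 48, 43, 38, 33, 28, 23, 18 → 13.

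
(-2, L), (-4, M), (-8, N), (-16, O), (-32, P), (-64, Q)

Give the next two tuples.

First part: -2, -4, -8, -16, -32, -64 → -128 → -256 (×2 each step).
Letter: letters move forward 1 place in the alphabet; L, M, N, O, P, Q → R → S.
So the next two tuples are (-128, R) and (-256, S).

(-128, R), (-256, S)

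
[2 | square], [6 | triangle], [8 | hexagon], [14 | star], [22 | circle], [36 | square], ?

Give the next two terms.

First coordinate goes 2, 6, 8, 14, 22, 36 → 58 → 94 (each term is the sum of the two before it).
Shape: repeats square → triangle → hexagon → star → circle; square, triangle, hexagon, star, circle, square → triangle → hexagon.
Putting the parts together: [58 | triangle] and then [94 | hexagon].

[58 | triangle], [94 | hexagon]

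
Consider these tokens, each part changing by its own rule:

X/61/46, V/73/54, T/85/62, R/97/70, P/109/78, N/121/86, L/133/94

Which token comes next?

Letter goes X, V, T, R, P, N, L → J (letters move back 2 places in the alphabet).
Second component — +12 each step: 61, 73, 85, 97, 109, 121, 133 → 145.
Third component: 46, 54, 62, 70, 78, 86, 94 → 102 (+8 each step).
Combining the parts gives J/145/102.

J/145/102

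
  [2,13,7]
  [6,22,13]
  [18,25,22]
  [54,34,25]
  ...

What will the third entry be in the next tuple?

For the second entry, alternating steps +9, +3, +9, +3, …: 13, 22, 25, 34 → 37.
Third entry: 7, 13, 22, 25 → 34 (always the previous value of the second entry).

34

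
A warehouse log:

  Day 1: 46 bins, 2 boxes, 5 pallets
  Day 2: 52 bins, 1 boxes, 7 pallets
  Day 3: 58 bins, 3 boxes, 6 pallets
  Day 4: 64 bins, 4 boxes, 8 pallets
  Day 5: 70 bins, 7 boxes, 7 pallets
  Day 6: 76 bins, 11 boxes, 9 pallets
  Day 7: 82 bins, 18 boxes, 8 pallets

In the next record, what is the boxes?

Boxes goes 2, 1, 3, 4, 7, 11, 18 → 29 (each term is the sum of the two before it).

29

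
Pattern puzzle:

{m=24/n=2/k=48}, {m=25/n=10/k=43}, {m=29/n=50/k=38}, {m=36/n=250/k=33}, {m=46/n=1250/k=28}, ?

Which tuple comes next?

{m=59/n=6250/k=23}

M: differences are 1, 4, 7, … (increasing by 3 each time), so 24, 25, 29, 36, 46 → 59.
N: ×5 each step, so 2, 10, 50, 250, 1250 → 6250.
K: −5 each step; 48, 43, 38, 33, 28 → 23.
Combining the parts gives {m=59/n=6250/k=23}.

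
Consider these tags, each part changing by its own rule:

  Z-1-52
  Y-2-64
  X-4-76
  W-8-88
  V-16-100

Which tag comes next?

U-32-112

Letter — letters move back 1 place in the alphabet: Z, Y, X, W, V → U.
For the second component, ×2 each step: 1, 2, 4, 8, 16 → 32.
Third component goes 52, 64, 76, 88, 100 → 112 (+12 each step).
Putting it together: U-32-112.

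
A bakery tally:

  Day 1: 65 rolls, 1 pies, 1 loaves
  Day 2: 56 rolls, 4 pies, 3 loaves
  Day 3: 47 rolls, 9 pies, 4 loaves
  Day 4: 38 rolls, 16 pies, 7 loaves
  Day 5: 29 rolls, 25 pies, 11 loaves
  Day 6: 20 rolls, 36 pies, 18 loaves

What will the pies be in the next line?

Pies goes 1, 4, 9, 16, 25, 36 → 49 (perfect squares: 1², 2², 3², …).

49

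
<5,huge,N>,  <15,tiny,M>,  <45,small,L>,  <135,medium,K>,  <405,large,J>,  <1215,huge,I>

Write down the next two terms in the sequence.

First entry: ×3 each step; 5, 15, 45, 135, 405, 1215 → 3645 → 10935.
Size: huge, tiny, small, medium, large, huge → tiny → small (repeats huge → tiny → small → medium → large).
For the letter, letters move back 1 place in the alphabet: N, M, L, K, J, I → H → G.
Putting the parts together: <3645,tiny,H> and then <10935,small,G>.

<3645,tiny,H>, <10935,small,G>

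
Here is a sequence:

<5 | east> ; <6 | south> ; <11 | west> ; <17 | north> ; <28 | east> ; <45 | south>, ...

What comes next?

<73 | west>

First entry: 5, 6, 11, 17, 28, 45 → 73 (each term is the sum of the two before it).
Direction: east, south, west, north, east, south → west (repeats east → south → west → north).
Putting it together: <73 | west>.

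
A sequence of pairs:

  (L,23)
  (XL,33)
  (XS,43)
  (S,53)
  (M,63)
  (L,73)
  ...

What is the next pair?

Size goes L, XL, XS, S, M, L → XL (repeats L → XL → XS → S → M).
Second coordinate: 23, 33, 43, 53, 63, 73 → 83 (+10 each step).
Combining the parts gives (XL,83).

(XL,83)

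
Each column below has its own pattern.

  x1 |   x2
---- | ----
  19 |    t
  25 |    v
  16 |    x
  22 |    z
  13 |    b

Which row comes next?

19  d

For the column x1, alternating steps +6, −9, +6, −9, …: 19, 25, 16, 22, 13 → 19.
Column x2: t, v, x, z, b → d (letters move forward 2 places in the alphabet, wrapping Z→A).
Combining the parts gives 19  d.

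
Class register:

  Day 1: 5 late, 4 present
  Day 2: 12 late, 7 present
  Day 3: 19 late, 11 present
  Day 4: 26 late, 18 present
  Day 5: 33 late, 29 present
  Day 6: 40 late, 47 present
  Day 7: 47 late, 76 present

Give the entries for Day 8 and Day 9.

54 late, 123 present; 61 late, 199 present

Late: 5, 12, 19, 26, 33, 40, 47 → 54 → 61 (+7 each step).
Present — each term is the sum of the two before it: 4, 7, 11, 18, 29, 47, 76 → 123 → 199.
Putting the parts together: 54 late, 123 present and then 61 late, 199 present.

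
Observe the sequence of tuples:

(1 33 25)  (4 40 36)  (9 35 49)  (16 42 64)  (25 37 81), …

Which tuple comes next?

First coordinate: differences are 3, 5, 7, … (increasing by 2 each time); 1, 4, 9, 16, 25 → 36.
Second coordinate: alternating steps +7, −5, +7, −5, …; 33, 40, 35, 42, 37 → 44.
Third coordinate goes 25, 36, 49, 64, 81 → 100 (perfect squares: 5², 6², 7², …).
Putting it together: (36 44 100).

(36 44 100)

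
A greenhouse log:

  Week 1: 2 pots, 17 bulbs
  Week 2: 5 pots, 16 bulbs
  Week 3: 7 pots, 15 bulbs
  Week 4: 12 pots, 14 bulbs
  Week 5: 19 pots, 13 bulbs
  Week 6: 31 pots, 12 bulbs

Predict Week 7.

Pots — each term is the sum of the two before it: 2, 5, 7, 12, 19, 31 → 50.
Bulbs: −1 each step, so 17, 16, 15, 14, 13, 12 → 11.
Putting it together: 50 pots, 11 bulbs.

50 pots, 11 bulbs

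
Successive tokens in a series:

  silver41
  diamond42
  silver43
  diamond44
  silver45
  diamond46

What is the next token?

Rank goes silver, diamond, silver, diamond, silver, diamond → silver (alternates silver ↔ diamond).
Second component — +1 each step: 41, 42, 43, 44, 45, 46 → 47.
Combining the parts gives silver47.

silver47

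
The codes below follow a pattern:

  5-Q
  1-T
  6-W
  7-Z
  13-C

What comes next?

20-F

First component goes 5, 1, 6, 7, 13 → 20 (each term is the sum of the two before it).
For the letter, letters move forward 3 places in the alphabet, wrapping Z→A: Q, T, W, Z, C → F.
So the next code is 20-F.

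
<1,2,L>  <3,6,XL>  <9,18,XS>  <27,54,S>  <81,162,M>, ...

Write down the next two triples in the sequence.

First coordinate: ×3 each step, so 1, 3, 9, 27, 81 → 243 → 729.
Second coordinate: always 2 × the first coordinate, so 2, 6, 18, 54, 162 → 486 → 1458.
Size goes L, XL, XS, S, M → L → XL (runs through clothing sizes XS→XL).
So the next two triples are <243,486,L> and <729,1458,XL>.

<243,486,L>, <729,1458,XL>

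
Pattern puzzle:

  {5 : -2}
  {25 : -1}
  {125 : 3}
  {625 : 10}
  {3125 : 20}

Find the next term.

{15625 : 33}

First coordinate goes 5, 25, 125, 625, 3125 → 15625 (×5 each step).
Second coordinate: differences are 1, 4, 7, … (increasing by 3 each time), so -2, -1, 3, 10, 20 → 33.
Putting it together: {15625 : 33}.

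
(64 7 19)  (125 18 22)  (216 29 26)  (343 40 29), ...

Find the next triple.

(512 51 33)

First slot goes 64, 125, 216, 343 → 512 (perfect cubes: 4³, 5³, 6³, …).
Second slot: +11 each step, so 7, 18, 29, 40 → 51.
For the third slot, alternating steps +3, +4, +3, +4, …: 19, 22, 26, 29 → 33.
Putting it together: (512 51 33).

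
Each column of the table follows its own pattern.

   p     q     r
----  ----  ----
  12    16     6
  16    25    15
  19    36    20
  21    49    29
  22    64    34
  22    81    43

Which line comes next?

21  100  48

For the column p, differences are 4, 3, 2, … (decreasing by 1 each time): 12, 16, 19, 21, 22, 22 → 21.
Column q goes 16, 25, 36, 49, 64, 81 → 100 (perfect squares: 4², 5², 6², …).
For the column r, alternating steps +9, +5, +9, +5, …: 6, 15, 20, 29, 34, 43 → 48.
Combining the parts gives 21  100  48.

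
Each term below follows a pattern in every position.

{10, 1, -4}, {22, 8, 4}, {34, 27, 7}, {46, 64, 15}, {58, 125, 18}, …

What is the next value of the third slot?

For the first slot, +12 each step: 10, 22, 34, 46, 58 → 70.
Second slot — perfect cubes: 1³, 2³, 3³, …: 1, 8, 27, 64, 125 → 216.
For the third slot, alternating steps +8, +3, +8, +3, …: -4, 4, 7, 15, 18 → 26.

26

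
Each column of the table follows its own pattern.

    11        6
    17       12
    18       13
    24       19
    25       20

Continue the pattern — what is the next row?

First component goes 11, 17, 18, 24, 25 → 31 (alternating steps +6, +1, +6, +1, …).
Second component: always 5 less than the first component; 6, 12, 13, 19, 20 → 26.
Combining the parts gives 31  26.

31  26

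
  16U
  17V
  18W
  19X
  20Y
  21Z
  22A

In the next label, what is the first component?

First component: +1 each step, so 16, 17, 18, 19, 20, 21, 22 → 23.

23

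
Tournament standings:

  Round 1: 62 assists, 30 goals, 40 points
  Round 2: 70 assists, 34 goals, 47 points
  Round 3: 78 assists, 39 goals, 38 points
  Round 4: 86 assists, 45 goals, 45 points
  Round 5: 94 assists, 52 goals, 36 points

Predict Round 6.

For the assists, +8 each step: 62, 70, 78, 86, 94 → 102.
Goals: 30, 34, 39, 45, 52 → 60 (differences are 4, 5, 6, … (increasing by 1 each time)).
Points: alternating steps +7, −9, +7, −9, …, so 40, 47, 38, 45, 36 → 43.
Putting it together: 102 assists, 60 goals, 43 points.

102 assists, 60 goals, 43 points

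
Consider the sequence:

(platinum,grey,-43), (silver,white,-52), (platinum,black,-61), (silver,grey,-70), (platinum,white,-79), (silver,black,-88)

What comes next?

Metal goes platinum, silver, platinum, silver, platinum, silver → platinum (alternates platinum ↔ silver).
For the shade, repeats grey → white → black: grey, white, black, grey, white, black → grey.
Third entry: -43, -52, -61, -70, -79, -88 → -97 (−9 each step).
Putting it together: (platinum,grey,-97).

(platinum,grey,-97)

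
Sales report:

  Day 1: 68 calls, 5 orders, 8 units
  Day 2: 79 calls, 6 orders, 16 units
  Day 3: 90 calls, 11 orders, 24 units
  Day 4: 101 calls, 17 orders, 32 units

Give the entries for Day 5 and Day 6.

Calls: 68, 79, 90, 101 → 112 → 123 (+11 each step).
Orders — each term is the sum of the two before it: 5, 6, 11, 17 → 28 → 45.
Units: +8 each step; 8, 16, 24, 32 → 40 → 48.
So the next two records are 112 calls, 28 orders, 40 units and 123 calls, 45 orders, 48 units.

112 calls, 28 orders, 40 units; 123 calls, 45 orders, 48 units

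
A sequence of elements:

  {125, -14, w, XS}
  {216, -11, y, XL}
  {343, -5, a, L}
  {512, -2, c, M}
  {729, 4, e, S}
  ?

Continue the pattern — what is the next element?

First part: 125, 216, 343, 512, 729 → 1000 (perfect cubes: 5³, 6³, 7³, …).
Second part: -14, -11, -5, -2, 4 → 7 (alternating steps +3, +6, +3, +6, …).
Letter: letters move forward 2 places in the alphabet, wrapping Z→A, so w, y, a, c, e → g.
Size goes XS, XL, L, M, S → XS (runs backward through clothing sizes XS→XL).
Putting it together: {1000, 7, g, XS}.

{1000, 7, g, XS}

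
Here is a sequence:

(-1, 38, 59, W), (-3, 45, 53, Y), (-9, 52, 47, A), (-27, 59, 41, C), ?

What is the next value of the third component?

Third component goes 59, 53, 47, 41 → 35 (−6 each step).

35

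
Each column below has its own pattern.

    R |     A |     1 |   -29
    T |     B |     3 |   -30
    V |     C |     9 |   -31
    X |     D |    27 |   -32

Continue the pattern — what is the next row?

Z  E  81  -33

First letter: letters move forward 2 places in the alphabet, so R, T, V, X → Z.
Second letter: letters move forward 1 place in the alphabet; A, B, C, D → E.
Third component — ×3 each step: 1, 3, 9, 27 → 81.
For the fourth component, −1 each step: -29, -30, -31, -32 → -33.
Putting it together: Z  E  81  -33.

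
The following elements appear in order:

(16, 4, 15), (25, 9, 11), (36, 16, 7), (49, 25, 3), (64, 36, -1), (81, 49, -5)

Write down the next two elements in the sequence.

First slot: 16, 25, 36, 49, 64, 81 → 100 → 121 (perfect squares: 4², 5², 6², …).
Second slot: perfect squares: 2², 3², 4², …; 4, 9, 16, 25, 36, 49 → 64 → 81.
Third slot — −4 each step: 15, 11, 7, 3, -1, -5 → -9 → -13.
So the next two elements are (100, 64, -9) and (121, 81, -13).

(100, 64, -9), (121, 81, -13)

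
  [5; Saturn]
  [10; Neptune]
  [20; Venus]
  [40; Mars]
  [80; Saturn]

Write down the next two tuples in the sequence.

For the first value, ×2 each step: 5, 10, 20, 40, 80 → 160 → 320.
Planet: Saturn, Neptune, Venus, Mars, Saturn → Neptune → Venus (repeats Saturn → Neptune → Venus → Mars).
Putting the parts together: [160; Neptune] and then [320; Venus].

[160; Neptune], [320; Venus]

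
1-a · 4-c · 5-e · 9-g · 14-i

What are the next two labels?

First component — each term is the sum of the two before it: 1, 4, 5, 9, 14 → 23 → 37.
Letter: a, c, e, g, i → k → m (letters move forward 2 places in the alphabet).
Putting the parts together: 23-k and then 37-m.

23-k then 37-m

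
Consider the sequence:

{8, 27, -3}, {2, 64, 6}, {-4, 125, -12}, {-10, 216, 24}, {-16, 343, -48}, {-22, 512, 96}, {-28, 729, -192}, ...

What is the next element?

{-34, 1000, 384}

First value: 8, 2, -4, -10, -16, -22, -28 → -34 (−6 each step).
Second value: perfect cubes: 3³, 4³, 5³, …; 27, 64, 125, 216, 343, 512, 729 → 1000.
For the third value, ×(-2) each step: -3, 6, -12, 24, -48, 96, -192 → 384.
So the next element is {-34, 1000, 384}.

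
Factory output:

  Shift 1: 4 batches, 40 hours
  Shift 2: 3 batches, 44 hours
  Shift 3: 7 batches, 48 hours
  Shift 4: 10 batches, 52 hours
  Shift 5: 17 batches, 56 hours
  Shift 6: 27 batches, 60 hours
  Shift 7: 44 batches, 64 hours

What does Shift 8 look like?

71 batches, 68 hours

Batches — each term is the sum of the two before it: 4, 3, 7, 10, 17, 27, 44 → 71.
Hours goes 40, 44, 48, 52, 56, 60, 64 → 68 (+4 each step).
Putting it together: 71 batches, 68 hours.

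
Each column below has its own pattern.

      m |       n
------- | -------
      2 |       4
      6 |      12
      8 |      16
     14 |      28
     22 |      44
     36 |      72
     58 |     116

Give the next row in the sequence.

94  188

Column m goes 2, 6, 8, 14, 22, 36, 58 → 94 (each term is the sum of the two before it).
For the column n, always 2 × the column m: 4, 12, 16, 28, 44, 72, 116 → 188.
Combining the parts gives 94  188.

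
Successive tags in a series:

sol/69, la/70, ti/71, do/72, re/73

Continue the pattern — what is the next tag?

mi/74

Note — runs through the solfège scale do→ti: sol, la, ti, do, re → mi.
For the second component, +1 each step: 69, 70, 71, 72, 73 → 74.
Combining the parts gives mi/74.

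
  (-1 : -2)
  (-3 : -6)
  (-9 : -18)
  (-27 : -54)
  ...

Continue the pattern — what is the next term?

(-81 : -162)

First entry: ×3 each step; -1, -3, -9, -27 → -81.
Second entry: -2, -6, -18, -54 → -162 (always 2 × the first entry).
Combining the parts gives (-81 : -162).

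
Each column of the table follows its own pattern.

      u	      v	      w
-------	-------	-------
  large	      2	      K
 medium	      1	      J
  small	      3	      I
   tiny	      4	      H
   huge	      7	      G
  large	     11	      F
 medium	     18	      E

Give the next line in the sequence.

small  29  D

Column u goes large, medium, small, tiny, huge, large, medium → small (repeats large → medium → small → tiny → huge).
Column v goes 2, 1, 3, 4, 7, 11, 18 → 29 (each term is the sum of the two before it).
Column w goes K, J, I, H, G, F, E → D (letters move back 1 place in the alphabet).
So the next line is small  29  D.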